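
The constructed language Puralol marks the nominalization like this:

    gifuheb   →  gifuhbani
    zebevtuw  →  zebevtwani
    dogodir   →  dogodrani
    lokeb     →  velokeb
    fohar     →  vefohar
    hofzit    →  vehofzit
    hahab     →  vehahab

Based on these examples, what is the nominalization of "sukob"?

vesukob

gifuheb and lokeb both end in -b yet inflect differently (gifuhbani, velokeb), so the final letter is not what conditions the rule; the number of vowels is.
"sukob" has 2 vowels. The stems with 2 vowels (lokeb → velokeb, fohar → vefohar, hofzit → vehofzit) add the prefix ve-.
The other pattern: stems with 3 vowels delete the last vowel and add -ani.
So sukob → vesukob.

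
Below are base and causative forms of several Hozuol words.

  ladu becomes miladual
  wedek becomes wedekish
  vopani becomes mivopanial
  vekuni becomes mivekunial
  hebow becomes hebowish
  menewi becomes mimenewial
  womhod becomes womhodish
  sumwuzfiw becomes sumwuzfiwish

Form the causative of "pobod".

menewi and sumwuzfiw both have last vowel 'i' yet inflect differently (mimenewial, sumwuzfiwish), so the last vowel is not what conditions the rule; whether the stem ends in a vowel or a consonant is.
"pobod" ends in a consonant. The stems ending in a consonant (hebow → hebowish, sumwuzfiw → sumwuzfiwish, wedek → wedekish) add -ish.
So pobod → pobodish.

pobodish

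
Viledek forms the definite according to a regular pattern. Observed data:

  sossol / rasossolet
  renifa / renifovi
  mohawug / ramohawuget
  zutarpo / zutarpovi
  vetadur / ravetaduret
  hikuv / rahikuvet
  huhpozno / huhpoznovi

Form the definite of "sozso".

sossol and zutarpo both have last vowel 'o' yet inflect differently (rasossolet, zutarpovi), so the last vowel is not what conditions the rule; whether the stem ends in a vowel or a consonant is.
"sozso" ends in a vowel. The stems ending in a vowel (zutarpo → zutarpovi, renifa → renifovi, huhpozno → huhpoznovi) drop the final letter and add -ovi.
The other pattern: stems ending in a consonant add ra- … -et around the stem.
So sozso → sozsovi.

sozsovi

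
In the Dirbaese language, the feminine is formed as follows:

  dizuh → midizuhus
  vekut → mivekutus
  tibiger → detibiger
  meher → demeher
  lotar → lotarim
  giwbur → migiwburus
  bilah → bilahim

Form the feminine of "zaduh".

mizaduhus

"zaduh" has last vowel 'u'. The stems whose last vowel is 'u' (dizuh → midizuhus, vekut → mivekutus, giwbur → migiwburus) add mi- … -us around the stem.
The other patterns: stems whose last vowel is 'e' add the prefix de-; stems whose last vowel is 'a' add -im.
So zaduh → mizaduhus.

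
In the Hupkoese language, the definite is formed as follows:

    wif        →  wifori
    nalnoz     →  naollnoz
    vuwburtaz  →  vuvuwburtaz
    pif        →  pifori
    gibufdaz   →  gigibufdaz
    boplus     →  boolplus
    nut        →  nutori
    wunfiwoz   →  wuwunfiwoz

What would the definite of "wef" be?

nalnoz and gibufdaz both end in -z yet inflect differently (naollnoz, gigibufdaz), so the final letter is not what conditions the rule; the number of vowels is.
"wef" has 1 vowel. The stems with 1 vowel (pif → pifori, nut → nutori, wif → wifori) add -ori.
The other patterns: stems with 2 vowels insert -ol- after the first vowel; stems with 3 vowels repeat the first consonant+vowel as a prefix.
So wef → wefori.

wefori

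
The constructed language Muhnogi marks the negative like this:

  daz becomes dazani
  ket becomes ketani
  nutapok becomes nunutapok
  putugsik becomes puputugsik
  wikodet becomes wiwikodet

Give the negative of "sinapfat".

wikodet and ket both end in -t yet inflect differently (wiwikodet, ketani), so the final letter is not what conditions the rule; the number of vowels is.
"sinapfat" has 3 vowels. The stems with 3 vowels (nutapok → nunutapok, wikodet → wiwikodet, putugsik → puputugsik) repeat the first consonant+vowel as a prefix.
So sinapfat → sisinapfat.

sisinapfat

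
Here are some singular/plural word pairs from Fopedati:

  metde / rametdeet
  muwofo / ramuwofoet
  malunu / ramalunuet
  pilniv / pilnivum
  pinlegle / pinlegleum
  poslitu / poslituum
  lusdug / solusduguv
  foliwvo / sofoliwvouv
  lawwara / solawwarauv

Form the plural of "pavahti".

metde and pinlegle both end in -e yet inflect differently (rametdeet, pinlegleum), so the final letter is not what conditions the rule; the first letter is.
"pavahti" begins with p-. The stems beginning with p- (pilniv → pilnivum, pinlegle → pinlegleum, poslitu → poslituum) add -um.
So pavahti → pavahtium.

pavahtium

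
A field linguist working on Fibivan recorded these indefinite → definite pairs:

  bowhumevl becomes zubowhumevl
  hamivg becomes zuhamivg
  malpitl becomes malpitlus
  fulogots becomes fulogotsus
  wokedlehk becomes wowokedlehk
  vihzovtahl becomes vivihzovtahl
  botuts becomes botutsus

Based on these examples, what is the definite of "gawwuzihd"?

gagawwuzihd

"gawwuzihd" has second-to-last letter 'h'. The stems whose second-to-last letter is 'h' (wokedlehk → wowokedlehk, vihzovtahl → vivihzovtahl) repeat the first consonant+vowel as a prefix.
The other patterns: stems whose second-to-last letter is 't' add -us; stems whose second-to-last letter is 'v' add the prefix zu-.
So gawwuzihd → gagawwuzihd.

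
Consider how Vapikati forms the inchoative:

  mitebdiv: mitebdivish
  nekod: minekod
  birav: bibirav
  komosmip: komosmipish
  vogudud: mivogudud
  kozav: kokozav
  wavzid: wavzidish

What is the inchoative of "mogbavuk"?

mimogbavuk

"mogbavuk" has last vowel 'u'. The one such stem in the data (vogudud → mivogudud) adds the prefix mi-, so the same rule applies.
So mogbavuk → mimogbavuk.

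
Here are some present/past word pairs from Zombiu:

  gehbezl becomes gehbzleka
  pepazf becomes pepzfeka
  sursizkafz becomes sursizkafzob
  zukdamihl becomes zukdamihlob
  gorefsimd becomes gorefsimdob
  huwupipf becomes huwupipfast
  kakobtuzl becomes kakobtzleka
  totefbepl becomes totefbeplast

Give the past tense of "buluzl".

kakobtuzl and totefbepl both end in -l yet inflect differently (kakobtzleka, totefbeplast), so the final letter is not what conditions the rule; the second-to-last letter is.
"buluzl" has second-to-last letter 'z'. The stems whose second-to-last letter is 'z' (kakobtuzl → kakobtzleka, gehbezl → gehbzleka, pepazf → pepzfeka) delete the last vowel and add -eka.
The other patterns: stems whose second-to-last letter is 'p' add -ast; stems whose second-to-last letter is 'f', 'h' or 'm' add -ob.
So buluzl → bulzleka.

bulzleka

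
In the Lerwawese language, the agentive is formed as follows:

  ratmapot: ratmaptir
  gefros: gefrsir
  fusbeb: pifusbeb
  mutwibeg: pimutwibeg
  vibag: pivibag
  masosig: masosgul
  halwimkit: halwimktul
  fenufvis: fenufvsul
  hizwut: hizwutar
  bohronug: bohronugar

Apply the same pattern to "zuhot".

mutwibeg and masosig both end in -g yet inflect differently (pimutwibeg, masosgul), so the final letter is not what conditions the rule; the last vowel is.
"zuhot" has last vowel 'o'. The stems whose last vowel is 'o' (ratmapot → ratmaptir, gefros → gefrsir) delete the last vowel and add -ir.
So zuhot → zuhtir.

zuhtir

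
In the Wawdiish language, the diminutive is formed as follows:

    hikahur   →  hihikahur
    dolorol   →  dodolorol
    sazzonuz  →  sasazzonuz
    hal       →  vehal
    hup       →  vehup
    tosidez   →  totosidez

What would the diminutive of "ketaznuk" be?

"ketaznuk" has 3 vowels. The stems with 3 vowels (sazzonuz → sasazzonuz, hikahur → hihikahur, tosidez → totosidez) repeat the first consonant+vowel as a prefix.
So ketaznuk → keketaznuk.

keketaznuk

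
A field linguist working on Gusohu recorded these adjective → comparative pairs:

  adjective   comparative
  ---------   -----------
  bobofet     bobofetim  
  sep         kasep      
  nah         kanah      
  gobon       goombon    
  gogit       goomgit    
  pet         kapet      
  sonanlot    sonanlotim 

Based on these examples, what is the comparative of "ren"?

karen

"ren" has 1 vowel. The stems with 1 vowel (nah → kanah, pet → kapet, sep → kasep) add the prefix ka-.
So ren → karen.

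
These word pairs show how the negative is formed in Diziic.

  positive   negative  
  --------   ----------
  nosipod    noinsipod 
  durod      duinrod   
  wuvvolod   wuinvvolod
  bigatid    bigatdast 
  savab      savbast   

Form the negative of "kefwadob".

nosipod and bigatid both end in -d yet inflect differently (noinsipod, bigatdast), so the final letter is not what conditions the rule; the last vowel is.
"kefwadob" has last vowel 'o'. The stems whose last vowel is 'o' (nosipod → noinsipod, durod → duinrod, wuvvolod → wuinvvolod) insert -in- after the first vowel.
The other pattern: stems whose last vowel is 'a' or 'i' delete the last vowel and add -ast.
So kefwadob → keinfwadob.

keinfwadob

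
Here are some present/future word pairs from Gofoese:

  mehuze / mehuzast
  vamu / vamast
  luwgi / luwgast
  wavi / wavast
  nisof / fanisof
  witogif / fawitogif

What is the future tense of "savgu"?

luwgi and witogif both have last vowel 'i' yet inflect differently (luwgast, fawitogif), so the last vowel is not what conditions the rule; whether the stem ends in a vowel or a consonant is.
"savgu" ends in a vowel. The stems ending in a vowel (mehuze → mehuzast, vamu → vamast, luwgi → luwgast) drop the final letter and add -ast.
So savgu → savgast.

savgast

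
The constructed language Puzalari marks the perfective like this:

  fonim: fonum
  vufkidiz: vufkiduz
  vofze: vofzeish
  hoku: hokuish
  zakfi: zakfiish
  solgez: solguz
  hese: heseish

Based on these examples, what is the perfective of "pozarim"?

solgez and hese both have last vowel 'e' yet inflect differently (solguz, heseish), so the last vowel is not what conditions the rule; whether the stem ends in a vowel or a consonant is.
"pozarim" ends in a consonant. The stems ending in a consonant (vufkidiz → vufkiduz, fonim → fonum, solgez → solguz) change the last vowel to 'u'.
So pozarim → pozarum.

pozarum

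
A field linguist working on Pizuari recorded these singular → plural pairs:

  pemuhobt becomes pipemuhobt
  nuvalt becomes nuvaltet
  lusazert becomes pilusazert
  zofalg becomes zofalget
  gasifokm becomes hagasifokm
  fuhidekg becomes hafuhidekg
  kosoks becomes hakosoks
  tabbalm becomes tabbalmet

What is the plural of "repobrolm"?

repobrolmet

zofalg and fuhidekg both end in -g yet inflect differently (zofalget, hafuhidekg), so the final letter is not what conditions the rule; the second-to-last letter is.
"repobrolm" has second-to-last letter 'l'. The stems whose second-to-last letter is 'l' (zofalg → zofalget, nuvalt → nuvaltet, tabbalm → tabbalmet) add -et.
So repobrolm → repobrolmet.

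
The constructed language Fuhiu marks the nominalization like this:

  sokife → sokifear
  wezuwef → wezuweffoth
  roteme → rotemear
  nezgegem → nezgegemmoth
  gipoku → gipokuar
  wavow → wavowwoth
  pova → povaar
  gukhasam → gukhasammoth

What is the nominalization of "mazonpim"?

mazonpimmoth

nezgegem and roteme both have last vowel 'e' yet inflect differently (nezgegemmoth, rotemear), so the last vowel is not what conditions the rule; whether the stem ends in a vowel or a consonant is.
"mazonpim" ends in a consonant. The stems ending in a consonant (nezgegem → nezgegemmoth, wavow → wavowwoth, gukhasam → gukhasammoth) double the final consonant and add -oth.
So mazonpim → mazonpimmoth.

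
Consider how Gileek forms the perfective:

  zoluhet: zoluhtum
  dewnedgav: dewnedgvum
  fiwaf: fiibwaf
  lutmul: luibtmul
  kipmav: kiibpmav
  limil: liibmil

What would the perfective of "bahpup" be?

dewnedgav and kipmav both end in -v yet inflect differently (dewnedgvum, kiibpmav), so the final letter is not what conditions the rule; the number of vowels is.
"bahpup" has 2 vowels. The stems with 2 vowels (fiwaf → fiibwaf, lutmul → luibtmul, kipmav → kiibpmav) insert -ib- after the first vowel.
The other pattern: stems with 3 vowels delete the last vowel and add -um.
So bahpup → baibhpup.

baibhpup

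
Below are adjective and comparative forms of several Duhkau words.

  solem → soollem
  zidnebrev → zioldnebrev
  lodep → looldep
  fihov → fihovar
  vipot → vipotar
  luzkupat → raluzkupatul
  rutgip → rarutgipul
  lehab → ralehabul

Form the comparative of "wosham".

rawoshamul

zidnebrev and fihov both end in -v yet inflect differently (zioldnebrev, fihovar), so the final letter is not what conditions the rule; the last vowel is.
"wosham" has last vowel 'a'. The stems whose last vowel is 'a' (luzkupat → raluzkupatul, lehab → ralehabul) add ra- … -ul around the stem.
So wosham → rawoshamul.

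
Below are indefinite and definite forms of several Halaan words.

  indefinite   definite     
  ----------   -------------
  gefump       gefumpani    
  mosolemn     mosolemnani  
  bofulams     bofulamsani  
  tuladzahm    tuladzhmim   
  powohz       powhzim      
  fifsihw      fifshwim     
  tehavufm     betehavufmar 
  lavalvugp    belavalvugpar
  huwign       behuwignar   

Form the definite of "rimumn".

"rimumn" has second-to-last letter 'm'. The stems whose second-to-last letter is 'm' (gefump → gefumpani, mosolemn → mosolemnani, bofulams → bofulamsani) add -ani.
The other patterns: stems whose second-to-last letter is 'h' delete the last vowel and add -im; stems whose second-to-last letter is 'f' or 'g' add be- … -ar around the stem.
So rimumn → rimumnani.

rimumnani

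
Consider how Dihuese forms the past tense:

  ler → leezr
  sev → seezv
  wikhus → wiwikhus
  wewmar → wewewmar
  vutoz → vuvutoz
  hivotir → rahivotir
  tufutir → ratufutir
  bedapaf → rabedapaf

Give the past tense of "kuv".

kuezv

ler and wewmar both end in -r yet inflect differently (leezr, wewewmar), so the final letter is not what conditions the rule; the number of vowels is.
"kuv" has 1 vowel. The stems with 1 vowel (ler → leezr, sev → seezv) insert -ez- after the first vowel.
So kuv → kuezv.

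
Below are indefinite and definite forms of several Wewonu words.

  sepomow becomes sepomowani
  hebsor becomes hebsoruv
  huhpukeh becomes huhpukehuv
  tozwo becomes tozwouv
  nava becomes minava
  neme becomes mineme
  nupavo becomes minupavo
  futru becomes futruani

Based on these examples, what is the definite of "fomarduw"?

nupavo and tozwo both end in -o yet inflect differently (minupavo, tozwouv), so the final letter is not what conditions the rule; the first letter is.
"fomarduw" begins with f-. The one such stem in the data (futru → futruani) adds -ani, so the same rule applies.
So fomarduw → fomarduwani.

fomarduwani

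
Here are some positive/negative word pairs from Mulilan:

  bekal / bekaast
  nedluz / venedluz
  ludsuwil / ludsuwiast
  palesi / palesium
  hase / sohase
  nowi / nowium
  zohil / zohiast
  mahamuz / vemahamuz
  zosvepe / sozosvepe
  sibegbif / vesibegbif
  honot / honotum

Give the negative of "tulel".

tuleast

nowi and ludsuwil both have last vowel 'i' yet inflect differently (nowium, ludsuwiast), so the last vowel is not what conditions the rule; the final letter is.
"tulel" ends in -l. The stems ending in -l (ludsuwil → ludsuwiast, zohil → zohiast, bekal → bekaast) drop the final letter and add -ast.
The other patterns: stems ending in -i or -t add -um; stems ending in -e add the prefix so-; stems ending in -f or -z add the prefix ve-.
So tulel → tuleast.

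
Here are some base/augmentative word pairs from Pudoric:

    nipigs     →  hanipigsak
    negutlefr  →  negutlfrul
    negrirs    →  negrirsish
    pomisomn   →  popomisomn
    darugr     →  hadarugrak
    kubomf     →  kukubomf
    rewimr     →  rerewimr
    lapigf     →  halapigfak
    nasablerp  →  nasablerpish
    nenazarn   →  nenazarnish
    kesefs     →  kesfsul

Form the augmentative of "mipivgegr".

kubomf and lapigf both end in -f yet inflect differently (kukubomf, halapigfak), so the final letter is not what conditions the rule; the second-to-last letter is.
"mipivgegr" has second-to-last letter 'g'. The stems whose second-to-last letter is 'g' (lapigf → halapigfak, nipigs → hanipigsak, darugr → hadarugrak) add ha- … -ak around the stem.
So mipivgegr → hamipivgegrak.

hamipivgegrak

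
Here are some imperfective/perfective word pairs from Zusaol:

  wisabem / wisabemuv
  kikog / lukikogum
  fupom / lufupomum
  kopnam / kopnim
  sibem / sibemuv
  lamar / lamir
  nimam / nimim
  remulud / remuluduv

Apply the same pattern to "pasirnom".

lupasirnomum

"pasirnom" has last vowel 'o'. The stems whose last vowel is 'o' (fupom → lufupomum, kikog → lukikogum) add lu- … -um around the stem.
The other patterns: stems whose last vowel is 'a' change the last vowel to 'i'; stems whose last vowel is 'e' or 'u' add -uv.
So pasirnom → lupasirnomum.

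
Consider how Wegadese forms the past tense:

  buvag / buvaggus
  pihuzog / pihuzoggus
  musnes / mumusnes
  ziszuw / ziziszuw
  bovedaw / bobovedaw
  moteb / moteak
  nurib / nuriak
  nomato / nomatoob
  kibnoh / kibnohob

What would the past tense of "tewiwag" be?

"tewiwag" ends in -g. The stems ending in -g (buvag → buvaggus, pihuzog → pihuzoggus) double the final consonant and add -us.
The other patterns: stems ending in -s or -w repeat the first consonant+vowel as a prefix; stems ending in -b drop the final letter and add -ak; stems ending in -h or -o add -ob.
So tewiwag → tewiwaggus.

tewiwaggus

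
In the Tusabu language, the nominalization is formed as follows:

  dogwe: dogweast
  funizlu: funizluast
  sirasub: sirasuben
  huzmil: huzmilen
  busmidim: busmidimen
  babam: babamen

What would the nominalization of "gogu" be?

funizlu and sirasub both have last vowel 'u' yet inflect differently (funizluast, sirasuben), so the last vowel is not what conditions the rule; whether the stem ends in a vowel or a consonant is.
"gogu" ends in a vowel. The stems ending in a vowel (dogwe → dogweast, funizlu → funizluast) add -ast.
So gogu → goguast.

goguast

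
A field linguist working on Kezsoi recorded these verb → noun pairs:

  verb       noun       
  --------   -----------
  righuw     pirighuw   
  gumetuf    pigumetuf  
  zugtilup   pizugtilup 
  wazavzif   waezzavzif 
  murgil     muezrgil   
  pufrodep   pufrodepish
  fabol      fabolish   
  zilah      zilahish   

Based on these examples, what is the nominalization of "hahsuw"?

pihahsuw

gumetuf and wazavzif both end in -f yet inflect differently (pigumetuf, waezzavzif), so the final letter is not what conditions the rule; the last vowel is.
"hahsuw" has last vowel 'u'. The stems whose last vowel is 'u' (righuw → pirighuw, gumetuf → pigumetuf, zugtilup → pizugtilup) add the prefix pi-.
The other patterns: stems whose last vowel is 'i' insert -ez- after the first vowel; stems whose last vowel is 'a', 'e' or 'o' add -ish.
So hahsuw → pihahsuw.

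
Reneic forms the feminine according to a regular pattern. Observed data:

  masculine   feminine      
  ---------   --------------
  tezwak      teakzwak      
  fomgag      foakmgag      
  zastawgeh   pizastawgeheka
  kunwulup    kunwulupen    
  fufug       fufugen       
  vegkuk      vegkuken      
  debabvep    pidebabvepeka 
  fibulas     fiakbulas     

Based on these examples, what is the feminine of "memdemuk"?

tezwak and vegkuk both end in -k yet inflect differently (teakzwak, vegkuken), so the final letter is not what conditions the rule; the last vowel is.
"memdemuk" has last vowel 'u'. The stems whose last vowel is 'u' (vegkuk → vegkuken, fufug → fufugen, kunwulup → kunwulupen) add -en.
The other patterns: stems whose last vowel is 'a' insert -ak- after the first vowel; stems whose last vowel is 'e' add pi- … -eka around the stem.
So memdemuk → memdemuken.

memdemuken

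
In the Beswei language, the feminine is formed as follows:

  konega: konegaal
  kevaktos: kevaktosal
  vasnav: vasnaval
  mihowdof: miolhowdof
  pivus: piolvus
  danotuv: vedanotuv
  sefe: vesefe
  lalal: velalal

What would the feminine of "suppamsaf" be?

"suppamsaf" begins with s-. The one such stem in the data (sefe → vesefe) adds the prefix ve-, so the same rule applies.
The other patterns: stems beginning with k- or v- add -al; stems beginning with m- or p- insert -ol- after the first vowel.
So suppamsaf → vesuppamsaf.

vesuppamsaf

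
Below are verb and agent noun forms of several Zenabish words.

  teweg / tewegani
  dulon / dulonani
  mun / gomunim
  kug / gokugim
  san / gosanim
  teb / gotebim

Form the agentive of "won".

gowonim

dulon and mun both end in -n yet inflect differently (dulonani, gomunim), so the final letter is not what conditions the rule; the number of vowels is.
"won" has 1 vowel. The stems with 1 vowel (mun → gomunim, kug → gokugim, san → gosanim) add go- … -im around the stem.
So won → gowonim.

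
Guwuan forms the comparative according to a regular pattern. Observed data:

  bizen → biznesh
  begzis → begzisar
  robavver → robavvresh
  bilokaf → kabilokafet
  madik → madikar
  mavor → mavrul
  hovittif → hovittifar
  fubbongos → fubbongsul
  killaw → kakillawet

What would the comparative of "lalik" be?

mavor and robavver both end in -r yet inflect differently (mavrul, robavvresh), so the final letter is not what conditions the rule; the last vowel is.
"lalik" has last vowel 'i'. The stems whose last vowel is 'i' (hovittif → hovittifar, madik → madikar, begzis → begzisar) add -ar.
The other patterns: stems whose last vowel is 'o' delete the last vowel and add -ul; stems whose last vowel is 'e' delete the last vowel and add -esh; stems whose last vowel is 'a' add ka- … -et around the stem.
So lalik → lalikar.

lalikar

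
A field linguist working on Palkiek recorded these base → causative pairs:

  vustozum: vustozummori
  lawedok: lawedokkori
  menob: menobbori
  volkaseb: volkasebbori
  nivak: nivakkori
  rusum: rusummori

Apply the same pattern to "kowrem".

Every pair shown (vustozum → vustozummori, lawedok → lawedokkori, menob → menobbori, …) follows the same rule: double the final consonant and add -ori.
So kowrem → kowremmori.

kowremmori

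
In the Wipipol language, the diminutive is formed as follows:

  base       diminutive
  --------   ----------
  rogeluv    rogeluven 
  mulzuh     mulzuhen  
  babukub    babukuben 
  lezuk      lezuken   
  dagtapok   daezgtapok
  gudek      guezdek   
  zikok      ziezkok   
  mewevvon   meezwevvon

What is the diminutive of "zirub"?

ziruben

"zirub" has last vowel 'u'. The stems whose last vowel is 'u' (rogeluv → rogeluven, mulzuh → mulzuhen, babukub → babukuben) add -en.
The other pattern: stems whose last vowel is 'e' or 'o' insert -ez- after the first vowel.
So zirub → ziruben.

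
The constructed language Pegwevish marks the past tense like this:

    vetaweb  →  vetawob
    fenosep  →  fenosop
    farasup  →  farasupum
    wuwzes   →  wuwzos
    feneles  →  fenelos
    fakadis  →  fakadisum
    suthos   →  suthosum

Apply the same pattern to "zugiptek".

zugiptok

"zugiptek" has last vowel 'e'. The stems whose last vowel is 'e' (vetaweb → vetawob, feneles → fenelos, fenosep → fenosop) change the last vowel to 'o'.
The other pattern: stems whose last vowel is 'i', 'o' or 'u' add -um.
So zugiptek → zugiptok.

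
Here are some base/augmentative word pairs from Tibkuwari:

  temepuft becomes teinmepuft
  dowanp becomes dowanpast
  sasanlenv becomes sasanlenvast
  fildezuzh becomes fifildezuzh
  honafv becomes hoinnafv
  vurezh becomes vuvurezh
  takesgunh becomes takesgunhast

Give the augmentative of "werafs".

"werafs" has second-to-last letter 'f'. The stems whose second-to-last letter is 'f' (honafv → hoinnafv, temepuft → teinmepuft) insert -in- after the first vowel.
The other patterns: stems whose second-to-last letter is 'n' add -ast; stems whose second-to-last letter is 'z' repeat the first consonant+vowel as a prefix.
So werafs → weinrafs.

weinrafs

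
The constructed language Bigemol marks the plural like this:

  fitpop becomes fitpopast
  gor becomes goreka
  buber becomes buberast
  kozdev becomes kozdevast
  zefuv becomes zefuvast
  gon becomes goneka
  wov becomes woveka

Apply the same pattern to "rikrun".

kozdev and wov both end in -v yet inflect differently (kozdevast, woveka), so the final letter is not what conditions the rule; the number of vowels is.
"rikrun" has 2 vowels. The stems with 2 vowels (fitpop → fitpopast, kozdev → kozdevast, zefuv → zefuvast) add -ast.
So rikrun → rikrunast.

rikrunast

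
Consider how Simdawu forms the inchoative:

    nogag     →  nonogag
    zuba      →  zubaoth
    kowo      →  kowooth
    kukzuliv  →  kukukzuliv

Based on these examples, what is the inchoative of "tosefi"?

nogag and zuba both have last vowel 'a' yet inflect differently (nonogag, zubaoth), so the last vowel is not what conditions the rule; whether the stem ends in a vowel or a consonant is.
"tosefi" ends in a vowel. The stems ending in a vowel (zuba → zubaoth, kowo → kowooth) add -oth.
So tosefi → tosefioth.

tosefioth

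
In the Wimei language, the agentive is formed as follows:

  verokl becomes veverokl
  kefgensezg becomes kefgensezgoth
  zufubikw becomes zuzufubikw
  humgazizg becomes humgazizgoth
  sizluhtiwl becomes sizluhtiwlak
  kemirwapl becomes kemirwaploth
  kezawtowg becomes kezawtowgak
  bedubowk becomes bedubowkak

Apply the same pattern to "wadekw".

verokl and sizluhtiwl both end in -l yet inflect differently (veverokl, sizluhtiwlak), so the final letter is not what conditions the rule; the second-to-last letter is.
"wadekw" has second-to-last letter 'k'. The stems whose second-to-last letter is 'k' (verokl → veverokl, zufubikw → zuzufubikw) repeat the first consonant+vowel as a prefix.
So wadekw → wawadekw.

wawadekw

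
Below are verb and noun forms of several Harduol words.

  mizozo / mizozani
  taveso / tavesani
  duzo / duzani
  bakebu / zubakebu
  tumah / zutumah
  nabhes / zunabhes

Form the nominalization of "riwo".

taveso and tumah both begin with t- yet inflect differently (tavesani, zutumah), so the first letter is not what conditions the rule; the final letter is.
"riwo" ends in -o. The stems ending in -o (mizozo → mizozani, taveso → tavesani, duzo → duzani) drop the final letter and add -ani.
So riwo → riwani.

riwani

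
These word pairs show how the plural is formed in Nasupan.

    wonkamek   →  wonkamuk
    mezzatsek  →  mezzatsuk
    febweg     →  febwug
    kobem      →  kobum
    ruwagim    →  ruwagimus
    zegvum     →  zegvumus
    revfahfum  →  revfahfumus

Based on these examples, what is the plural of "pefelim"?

pefelimus

kobem and ruwagim both end in -m yet inflect differently (kobum, ruwagimus), so the final letter is not what conditions the rule; the last vowel is.
"pefelim" has last vowel 'i'. The one such stem in the data (ruwagim → ruwagimus) adds -us, so the same rule applies.
The other pattern: stems whose last vowel is 'e' change the last vowel to 'u'.
So pefelim → pefelimus.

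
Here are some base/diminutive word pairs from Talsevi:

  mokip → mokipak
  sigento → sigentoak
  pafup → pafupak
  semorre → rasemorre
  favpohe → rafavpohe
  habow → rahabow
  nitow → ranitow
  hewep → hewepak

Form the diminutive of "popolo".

"popolo" ends in -o. The one such stem in the data (sigento → sigentoak) adds -ak, so the same rule applies.
So popolo → popoloak.

popoloak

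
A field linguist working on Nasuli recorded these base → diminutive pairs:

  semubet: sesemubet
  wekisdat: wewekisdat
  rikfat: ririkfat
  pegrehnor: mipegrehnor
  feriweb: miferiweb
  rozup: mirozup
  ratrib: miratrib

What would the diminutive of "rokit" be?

rorokit

semubet and feriweb both have last vowel 'e' yet inflect differently (sesemubet, miferiweb), so the last vowel is not what conditions the rule; the final letter is.
"rokit" ends in -t. The stems ending in -t (semubet → sesemubet, wekisdat → wewekisdat, rikfat → ririkfat) repeat the first consonant+vowel as a prefix.
The other pattern: stems ending in -b, -p or -r add the prefix mi-.
So rokit → rorokit.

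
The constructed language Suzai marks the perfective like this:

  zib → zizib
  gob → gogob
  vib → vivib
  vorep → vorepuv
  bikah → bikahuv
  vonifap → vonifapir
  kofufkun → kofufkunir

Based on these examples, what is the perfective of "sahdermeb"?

sahdermebir

vorep and vonifap both end in -p yet inflect differently (vorepuv, vonifapir), so the final letter is not what conditions the rule; the number of vowels is.
"sahdermeb" has 3 vowels. The stems with 3 vowels (vonifap → vonifapir, kofufkun → kofufkunir) add -ir.
So sahdermeb → sahdermebir.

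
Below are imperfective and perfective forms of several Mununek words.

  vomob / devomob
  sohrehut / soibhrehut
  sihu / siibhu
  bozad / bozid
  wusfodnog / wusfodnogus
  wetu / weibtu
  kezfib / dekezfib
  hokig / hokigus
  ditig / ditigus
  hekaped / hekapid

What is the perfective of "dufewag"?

dufewagus

"dufewag" ends in -g. The stems ending in -g (hokig → hokigus, ditig → ditigus, wusfodnog → wusfodnogus) add -us.
So dufewag → dufewagus.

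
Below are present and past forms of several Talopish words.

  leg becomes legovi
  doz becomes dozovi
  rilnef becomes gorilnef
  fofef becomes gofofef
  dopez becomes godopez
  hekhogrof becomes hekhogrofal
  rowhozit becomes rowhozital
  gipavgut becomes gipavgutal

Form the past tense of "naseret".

naseretal

"naseret" has 3 vowels. The stems with 3 vowels (hekhogrof → hekhogrofal, rowhozit → rowhozital, gipavgut → gipavgutal) add -al.
So naseret → naseretal.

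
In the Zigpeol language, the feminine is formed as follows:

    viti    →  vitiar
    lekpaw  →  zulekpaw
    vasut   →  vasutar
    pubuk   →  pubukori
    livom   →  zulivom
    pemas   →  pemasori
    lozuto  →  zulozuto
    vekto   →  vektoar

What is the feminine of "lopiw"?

lozuto and vekto both end in -o yet inflect differently (zulozuto, vektoar), so the final letter is not what conditions the rule; the first letter is.
"lopiw" begins with l-. The stems beginning with l- (lekpaw → zulekpaw, livom → zulivom, lozuto → zulozuto) add the prefix zu-.
So lopiw → zulopiw.

zulopiw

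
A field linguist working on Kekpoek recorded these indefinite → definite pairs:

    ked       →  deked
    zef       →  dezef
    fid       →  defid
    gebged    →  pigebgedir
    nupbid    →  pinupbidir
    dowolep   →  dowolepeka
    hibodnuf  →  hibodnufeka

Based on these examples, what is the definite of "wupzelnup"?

"wupzelnup" has 3 vowels. The stems with 3 vowels (dowolep → dowolepeka, hibodnuf → hibodnufeka) add -eka.
The other patterns: stems with 1 vowel add the prefix de-; stems with 2 vowels add pi- … -ir around the stem.
So wupzelnup → wupzelnupeka.

wupzelnupeka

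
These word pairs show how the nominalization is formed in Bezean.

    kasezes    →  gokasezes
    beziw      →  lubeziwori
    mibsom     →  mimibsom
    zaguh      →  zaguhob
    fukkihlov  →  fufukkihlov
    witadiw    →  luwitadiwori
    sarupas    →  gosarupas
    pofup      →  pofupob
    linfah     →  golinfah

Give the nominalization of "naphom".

"naphom" has last vowel 'o'. The stems whose last vowel is 'o' (fukkihlov → fufukkihlov, mibsom → mimibsom) repeat the first consonant+vowel as a prefix.
The other patterns: stems whose last vowel is 'u' add -ob; stems whose last vowel is 'i' add lu- … -ori around the stem; stems whose last vowel is 'a' or 'e' add the prefix go-.
So naphom → nanaphom.

nanaphom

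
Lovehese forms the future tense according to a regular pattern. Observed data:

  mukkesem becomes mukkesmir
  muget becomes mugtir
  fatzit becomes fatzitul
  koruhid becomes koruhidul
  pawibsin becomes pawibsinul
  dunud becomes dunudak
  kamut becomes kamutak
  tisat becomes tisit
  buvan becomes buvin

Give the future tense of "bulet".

bultir

muget and fatzit both end in -t yet inflect differently (mugtir, fatzitul), so the final letter is not what conditions the rule; the last vowel is.
"bulet" has last vowel 'e'. The stems whose last vowel is 'e' (mukkesem → mukkesmir, muget → mugtir) delete the last vowel and add -ir.
So bulet → bultir.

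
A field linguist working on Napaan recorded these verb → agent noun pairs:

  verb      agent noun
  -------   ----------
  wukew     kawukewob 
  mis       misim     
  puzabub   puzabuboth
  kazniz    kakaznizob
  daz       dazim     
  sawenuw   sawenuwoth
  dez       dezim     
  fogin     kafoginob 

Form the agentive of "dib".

dibim

daz and kazniz both end in -z yet inflect differently (dazim, kakaznizob), so the final letter is not what conditions the rule; the number of vowels is.
"dib" has 1 vowel. The stems with 1 vowel (mis → misim, daz → dazim, dez → dezim) add -im.
So dib → dibim.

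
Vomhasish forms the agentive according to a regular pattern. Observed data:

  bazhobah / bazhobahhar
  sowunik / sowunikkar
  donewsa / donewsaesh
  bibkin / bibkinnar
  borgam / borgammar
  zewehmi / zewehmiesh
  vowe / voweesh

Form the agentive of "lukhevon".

donewsa and bazhobah both have last vowel 'a' yet inflect differently (donewsaesh, bazhobahhar), so the last vowel is not what conditions the rule; whether the stem ends in a vowel or a consonant is.
"lukhevon" ends in a consonant. The stems ending in a consonant (bazhobah → bazhobahhar, bibkin → bibkinnar, sowunik → sowunikkar) double the final consonant and add -ar.
So lukhevon → lukhevonnar.

lukhevonnar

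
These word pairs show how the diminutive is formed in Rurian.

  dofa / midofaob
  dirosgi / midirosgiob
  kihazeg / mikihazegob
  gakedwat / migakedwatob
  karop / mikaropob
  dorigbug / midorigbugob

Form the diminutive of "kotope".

Every pair shown (dofa → midofaob, dirosgi → midirosgiob, kihazeg → mikihazegob, …) follows the same rule: add mi- … -ob around the stem.
So kotope → mikotopeob.

mikotopeob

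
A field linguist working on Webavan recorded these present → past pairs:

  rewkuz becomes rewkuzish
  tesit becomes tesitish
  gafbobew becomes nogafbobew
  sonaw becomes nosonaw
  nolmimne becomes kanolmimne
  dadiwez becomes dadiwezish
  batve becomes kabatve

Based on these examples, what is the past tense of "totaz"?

totazish

gafbobew and batve both have last vowel 'e' yet inflect differently (nogafbobew, kabatve), so the last vowel is not what conditions the rule; the final letter is.
"totaz" ends in -z. The stems ending in -z (dadiwez → dadiwezish, rewkuz → rewkuzish) add -ish.
So totaz → totazish.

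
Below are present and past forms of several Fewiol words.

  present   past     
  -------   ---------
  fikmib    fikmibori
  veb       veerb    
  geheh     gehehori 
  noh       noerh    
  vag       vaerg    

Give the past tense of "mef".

meerf

"mef" has 1 vowel. The stems with 1 vowel (veb → veerb, vag → vaerg, noh → noerh) insert -er- after the first vowel.
The other pattern: stems with 2 vowels add -ori.
So mef → meerf.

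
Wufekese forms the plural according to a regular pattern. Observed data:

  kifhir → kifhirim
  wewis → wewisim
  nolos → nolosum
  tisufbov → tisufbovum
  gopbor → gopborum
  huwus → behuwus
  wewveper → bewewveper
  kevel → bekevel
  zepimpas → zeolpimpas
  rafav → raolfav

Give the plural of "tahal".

taolhal

wewis and nolos both end in -s yet inflect differently (wewisim, nolosum), so the final letter is not what conditions the rule; the last vowel is.
"tahal" has last vowel 'a'. The stems whose last vowel is 'a' (zepimpas → zeolpimpas, rafav → raolfav) insert -ol- after the first vowel.
The other patterns: stems whose last vowel is 'i' add -im; stems whose last vowel is 'o' add -um; stems whose last vowel is 'e' or 'u' add the prefix be-.
So tahal → taolhal.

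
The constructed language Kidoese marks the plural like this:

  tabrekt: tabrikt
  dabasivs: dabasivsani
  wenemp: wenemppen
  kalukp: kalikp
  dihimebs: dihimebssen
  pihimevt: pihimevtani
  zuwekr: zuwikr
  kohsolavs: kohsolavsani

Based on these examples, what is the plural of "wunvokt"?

pihimevt and tabrekt both end in -t yet inflect differently (pihimevtani, tabrikt), so the final letter is not what conditions the rule; the second-to-last letter is.
"wunvokt" has second-to-last letter 'k'. The stems whose second-to-last letter is 'k' (zuwekr → zuwikr, tabrekt → tabrikt, kalukp → kalikp) change the last vowel to 'i'.
The other patterns: stems whose second-to-last letter is 'v' add -ani; stems whose second-to-last letter is 'b' or 'm' double the final consonant and add -en.
So wunvokt → wunvikt.

wunvikt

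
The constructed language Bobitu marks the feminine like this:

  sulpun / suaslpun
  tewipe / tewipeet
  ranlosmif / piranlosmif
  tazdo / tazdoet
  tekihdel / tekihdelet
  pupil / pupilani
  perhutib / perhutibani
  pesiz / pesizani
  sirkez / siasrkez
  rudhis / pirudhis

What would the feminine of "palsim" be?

palsimani

"palsim" begins with p-. The stems beginning with p- (pupil → pupilani, perhutib → perhutibani, pesiz → pesizani) add -ani.
The other patterns: stems beginning with s- insert -as- after the first vowel; stems beginning with t- add -et; stems beginning with r- add the prefix pi-.
So palsim → palsimani.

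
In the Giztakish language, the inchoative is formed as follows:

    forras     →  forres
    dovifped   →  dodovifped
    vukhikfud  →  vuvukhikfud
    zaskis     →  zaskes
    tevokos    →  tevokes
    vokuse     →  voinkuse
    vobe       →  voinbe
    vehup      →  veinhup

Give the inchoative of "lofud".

vukhikfud and vehup both have last vowel 'u' yet inflect differently (vuvukhikfud, veinhup), so the last vowel is not what conditions the rule; the final letter is.
"lofud" ends in -d. The stems ending in -d (vukhikfud → vuvukhikfud, dovifped → dodovifped) repeat the first consonant+vowel as a prefix.
So lofud → lolofud.

lolofud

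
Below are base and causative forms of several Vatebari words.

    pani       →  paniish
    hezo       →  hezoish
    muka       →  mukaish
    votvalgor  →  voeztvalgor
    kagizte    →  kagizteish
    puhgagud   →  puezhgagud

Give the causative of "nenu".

nenuish

"nenu" ends in a vowel. The stems ending in a vowel (kagizte → kagizteish, hezo → hezoish, muka → mukaish) add -ish.
So nenu → nenuish.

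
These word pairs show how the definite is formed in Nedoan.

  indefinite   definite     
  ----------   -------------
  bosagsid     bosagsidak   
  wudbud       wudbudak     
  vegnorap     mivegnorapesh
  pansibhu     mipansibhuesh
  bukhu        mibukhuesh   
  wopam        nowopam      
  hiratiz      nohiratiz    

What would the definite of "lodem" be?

wudbud and pansibhu both have last vowel 'u' yet inflect differently (wudbudak, mipansibhuesh), so the last vowel is not what conditions the rule; the final letter is.
"lodem" ends in -m. The one such stem in the data (wopam → nowopam) adds the prefix no-, so the same rule applies.
So lodem → nolodem.

nolodem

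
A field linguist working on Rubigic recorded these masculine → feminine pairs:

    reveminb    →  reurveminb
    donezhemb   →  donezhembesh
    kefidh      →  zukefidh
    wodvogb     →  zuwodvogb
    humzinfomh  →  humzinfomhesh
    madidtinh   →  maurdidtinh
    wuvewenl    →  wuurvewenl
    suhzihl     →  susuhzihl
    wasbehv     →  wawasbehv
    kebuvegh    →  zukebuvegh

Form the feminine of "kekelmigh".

zukekelmigh

humzinfomh and madidtinh both end in -h yet inflect differently (humzinfomhesh, maurdidtinh), so the final letter is not what conditions the rule; the second-to-last letter is.
"kekelmigh" has second-to-last letter 'g'. The stems whose second-to-last letter is 'g' (kebuvegh → zukebuvegh, wodvogb → zuwodvogb) add the prefix zu-.
The other patterns: stems whose second-to-last letter is 'm' add -esh; stems whose second-to-last letter is 'h' repeat the first consonant+vowel as a prefix; stems whose second-to-last letter is 'n' insert -ur- after the first vowel.
So kekelmigh → zukekelmigh.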